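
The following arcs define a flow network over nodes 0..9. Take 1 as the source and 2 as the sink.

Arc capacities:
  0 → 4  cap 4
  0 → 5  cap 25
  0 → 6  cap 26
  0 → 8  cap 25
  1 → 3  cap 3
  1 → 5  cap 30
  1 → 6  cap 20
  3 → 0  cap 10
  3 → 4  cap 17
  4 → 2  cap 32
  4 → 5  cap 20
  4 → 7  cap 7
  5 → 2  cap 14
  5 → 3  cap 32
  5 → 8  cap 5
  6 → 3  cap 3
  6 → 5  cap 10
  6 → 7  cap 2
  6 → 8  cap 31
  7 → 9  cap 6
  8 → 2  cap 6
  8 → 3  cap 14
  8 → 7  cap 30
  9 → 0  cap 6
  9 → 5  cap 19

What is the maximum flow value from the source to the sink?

Maximum flow value: 41

augment #1: 1→5→2 bottleneck 14, total now 14
augment #2: 1→3→4→2 bottleneck 3, total now 17
augment #3: 1→5→8→2 bottleneck 5, total now 22
augment #4: 1→6→8→2 bottleneck 1, total now 23
augment #5: 1→5→3→4→2 bottleneck 11, total now 34
augment #6: 1→6→3→4→2 bottleneck 3, total now 37
augment #7: 1→6→5→3→0→4→2 bottleneck 4, total now 41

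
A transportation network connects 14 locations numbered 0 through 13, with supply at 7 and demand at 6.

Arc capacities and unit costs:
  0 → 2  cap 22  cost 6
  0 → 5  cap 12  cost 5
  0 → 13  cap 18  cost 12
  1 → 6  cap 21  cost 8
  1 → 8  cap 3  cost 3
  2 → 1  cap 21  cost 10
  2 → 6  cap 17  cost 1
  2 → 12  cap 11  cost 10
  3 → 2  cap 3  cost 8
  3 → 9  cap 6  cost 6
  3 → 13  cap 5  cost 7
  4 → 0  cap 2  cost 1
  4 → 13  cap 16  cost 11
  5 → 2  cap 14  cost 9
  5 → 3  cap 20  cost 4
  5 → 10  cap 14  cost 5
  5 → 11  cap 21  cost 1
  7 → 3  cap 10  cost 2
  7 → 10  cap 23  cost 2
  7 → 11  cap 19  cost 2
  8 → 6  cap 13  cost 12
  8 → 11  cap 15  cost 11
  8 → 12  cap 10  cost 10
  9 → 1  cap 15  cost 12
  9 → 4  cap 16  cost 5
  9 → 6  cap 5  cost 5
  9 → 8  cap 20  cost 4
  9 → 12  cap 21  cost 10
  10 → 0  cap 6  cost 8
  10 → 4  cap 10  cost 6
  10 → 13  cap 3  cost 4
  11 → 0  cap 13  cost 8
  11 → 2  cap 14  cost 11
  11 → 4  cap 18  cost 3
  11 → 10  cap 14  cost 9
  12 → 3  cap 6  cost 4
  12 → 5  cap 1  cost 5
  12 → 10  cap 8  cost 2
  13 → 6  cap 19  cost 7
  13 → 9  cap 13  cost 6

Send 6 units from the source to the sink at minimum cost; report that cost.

Minimum cost for 6 units: 72

shortest-cost path #1: 7→3→2→6 push 3 @ unit cost 11 (adds 33)
shortest-cost path #2: 7→10→13→6 push 3 @ unit cost 13 (adds 39)
total cost = 72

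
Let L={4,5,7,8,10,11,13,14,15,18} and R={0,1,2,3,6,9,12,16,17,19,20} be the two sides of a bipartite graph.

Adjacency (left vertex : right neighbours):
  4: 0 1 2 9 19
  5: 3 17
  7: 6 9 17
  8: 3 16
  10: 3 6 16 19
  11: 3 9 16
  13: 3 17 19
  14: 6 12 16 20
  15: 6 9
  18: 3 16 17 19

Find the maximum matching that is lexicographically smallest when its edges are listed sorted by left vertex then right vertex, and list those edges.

|M| = 8 (so the lex-smallest maximum matching has 8 edges)
process left vertices in ascending order; for each, take the smallest-labelled available neighbour that still permits 8 edges overall, or leave it unmatched if none does
lex-smallest matching: {4-0, 5-3, 7-6, 8-16, 10-19, 11-9, 13-17, 14-12}

Lex-smallest maximum matching: {(4,0), (5,3), (7,6), (8,16), (10,19), (11,9), (13,17), (14,12)}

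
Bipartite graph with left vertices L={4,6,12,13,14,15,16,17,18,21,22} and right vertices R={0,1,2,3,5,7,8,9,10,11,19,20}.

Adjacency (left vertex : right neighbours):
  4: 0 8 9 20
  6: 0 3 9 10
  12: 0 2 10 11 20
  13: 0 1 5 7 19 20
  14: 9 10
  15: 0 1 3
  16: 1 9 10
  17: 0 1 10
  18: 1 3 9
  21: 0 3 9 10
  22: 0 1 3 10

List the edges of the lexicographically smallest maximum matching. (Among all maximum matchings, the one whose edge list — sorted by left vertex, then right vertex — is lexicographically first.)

|M| = 8 (so the lex-smallest maximum matching has 8 edges)
process left vertices in ascending order; for each, take the smallest-labelled available neighbour that still permits 8 edges overall, or leave it unmatched if none does
lex-smallest matching: {4-8, 6-0, 12-2, 13-5, 14-9, 15-1, 16-10, 18-3}

Lex-smallest maximum matching: {(4,8), (6,0), (12,2), (13,5), (14,9), (15,1), (16,10), (18,3)}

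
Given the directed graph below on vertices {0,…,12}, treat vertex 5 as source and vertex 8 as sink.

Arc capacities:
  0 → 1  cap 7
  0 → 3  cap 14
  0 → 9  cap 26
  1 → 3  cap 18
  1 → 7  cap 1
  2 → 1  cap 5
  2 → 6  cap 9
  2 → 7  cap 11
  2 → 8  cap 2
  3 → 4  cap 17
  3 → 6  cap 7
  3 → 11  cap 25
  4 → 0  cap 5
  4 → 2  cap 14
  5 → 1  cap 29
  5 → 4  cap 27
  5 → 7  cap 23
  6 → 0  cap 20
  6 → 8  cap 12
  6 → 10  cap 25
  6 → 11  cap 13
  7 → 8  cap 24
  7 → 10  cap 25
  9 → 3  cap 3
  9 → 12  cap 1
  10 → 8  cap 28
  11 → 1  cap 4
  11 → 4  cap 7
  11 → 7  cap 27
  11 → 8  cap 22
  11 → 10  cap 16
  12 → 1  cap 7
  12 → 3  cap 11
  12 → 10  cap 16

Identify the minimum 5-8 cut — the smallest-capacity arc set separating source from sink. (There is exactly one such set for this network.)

Min-cut arcs: {(1,3), (1,7), (4,0), (4,2), (5,7)} (total capacity 61)

augment #1: 5→7→8 push 23
augment #2: 5→1→7→8 push 1
augment #3: 5→4→2→8 push 2
augment #4: 5→1→3→6→8 push 7
augment #5: 5→1→3→11→8 push 11
augment #6: 5→4→2→6→8 push 5
augment #7: 5→4→0→3→11→8 push 5
augment #8: 5→4→2→6→10→8 push 4
augment #9: 5→4→2→7→10→8 push 3
max flow = 61; residual-reachable set from 5 gives S-side
cut edges (S→T): {(1,3), (1,7), (4,0), (4,2), (5,7)} total cap 61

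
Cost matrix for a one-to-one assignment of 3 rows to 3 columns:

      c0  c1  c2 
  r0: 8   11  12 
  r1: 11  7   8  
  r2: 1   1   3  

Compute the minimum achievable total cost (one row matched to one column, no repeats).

Minimum assignment cost: 17

optimal assignment: row0→col0 (cost 8), row1→col2 (cost 8), row2→col1 (cost 1)
total = 8 + 8 + 1 = 17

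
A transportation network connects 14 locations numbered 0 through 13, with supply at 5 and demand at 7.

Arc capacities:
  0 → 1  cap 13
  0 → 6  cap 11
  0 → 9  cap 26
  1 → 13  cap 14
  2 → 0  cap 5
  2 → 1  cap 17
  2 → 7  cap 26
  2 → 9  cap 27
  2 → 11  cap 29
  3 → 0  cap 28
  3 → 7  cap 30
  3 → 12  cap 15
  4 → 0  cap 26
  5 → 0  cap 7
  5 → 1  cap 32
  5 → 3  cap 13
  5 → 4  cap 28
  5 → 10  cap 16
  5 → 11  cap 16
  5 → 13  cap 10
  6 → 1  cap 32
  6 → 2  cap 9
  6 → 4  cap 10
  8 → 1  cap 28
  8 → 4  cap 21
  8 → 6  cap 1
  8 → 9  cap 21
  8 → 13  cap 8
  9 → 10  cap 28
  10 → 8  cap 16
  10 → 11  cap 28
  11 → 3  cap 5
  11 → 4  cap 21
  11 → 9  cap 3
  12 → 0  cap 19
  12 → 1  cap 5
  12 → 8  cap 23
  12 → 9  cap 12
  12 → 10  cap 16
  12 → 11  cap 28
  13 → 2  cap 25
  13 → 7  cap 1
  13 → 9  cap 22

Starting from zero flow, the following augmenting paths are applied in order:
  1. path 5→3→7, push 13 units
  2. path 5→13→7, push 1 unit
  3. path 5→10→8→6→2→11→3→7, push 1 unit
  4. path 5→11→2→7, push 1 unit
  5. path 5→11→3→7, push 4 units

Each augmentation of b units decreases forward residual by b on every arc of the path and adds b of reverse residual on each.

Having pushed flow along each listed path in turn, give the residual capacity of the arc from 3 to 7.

after path 1 (5→3→7, push 13): res(3,7)=17
after path 2 (5→13→7, push 1): res(3,7)=17
after path 3 (5→10→8→6→2→11→3→7, push 1): res(3,7)=16
after path 4 (5→11→2→7, push 1): res(3,7)=16
after path 5 (5→11→3→7, push 4): res(3,7)=12

Residual capacity of (3,7): 12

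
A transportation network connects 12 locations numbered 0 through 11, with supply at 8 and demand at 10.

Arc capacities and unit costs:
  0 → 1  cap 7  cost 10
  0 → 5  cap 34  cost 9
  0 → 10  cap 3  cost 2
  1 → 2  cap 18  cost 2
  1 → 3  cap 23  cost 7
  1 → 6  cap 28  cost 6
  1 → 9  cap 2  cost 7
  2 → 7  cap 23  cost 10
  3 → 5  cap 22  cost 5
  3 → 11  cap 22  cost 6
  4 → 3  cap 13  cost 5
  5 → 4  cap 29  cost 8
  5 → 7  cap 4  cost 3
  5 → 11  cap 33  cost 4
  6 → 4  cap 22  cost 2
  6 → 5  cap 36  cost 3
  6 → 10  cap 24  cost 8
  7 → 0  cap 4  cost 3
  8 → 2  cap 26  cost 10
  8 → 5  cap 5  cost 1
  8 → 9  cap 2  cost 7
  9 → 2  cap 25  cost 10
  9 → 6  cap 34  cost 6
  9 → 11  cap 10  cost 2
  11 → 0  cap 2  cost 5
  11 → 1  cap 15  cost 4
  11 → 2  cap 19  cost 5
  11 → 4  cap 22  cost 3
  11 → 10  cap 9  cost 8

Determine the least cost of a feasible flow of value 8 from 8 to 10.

shortest-cost path #1: 8→5→7→0→10 push 3 @ unit cost 9 (adds 27)
shortest-cost path #2: 8→5→11→10 push 2 @ unit cost 13 (adds 26)
shortest-cost path #3: 8→9→11→10 push 2 @ unit cost 17 (adds 34)
shortest-cost path #4: 8→2→7→5→11→10 push 1 @ unit cost 29 (adds 29)
total cost = 116

Minimum cost for 8 units: 116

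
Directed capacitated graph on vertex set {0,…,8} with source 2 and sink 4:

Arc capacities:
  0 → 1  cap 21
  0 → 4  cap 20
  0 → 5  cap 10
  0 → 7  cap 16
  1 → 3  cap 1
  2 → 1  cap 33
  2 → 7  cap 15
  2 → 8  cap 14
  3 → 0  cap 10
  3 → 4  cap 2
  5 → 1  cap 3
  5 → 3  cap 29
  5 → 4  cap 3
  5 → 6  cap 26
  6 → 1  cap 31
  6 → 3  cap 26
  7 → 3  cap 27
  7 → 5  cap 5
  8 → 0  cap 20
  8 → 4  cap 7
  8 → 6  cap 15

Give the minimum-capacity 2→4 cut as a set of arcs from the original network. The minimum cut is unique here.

Min-cut arcs: {(2,8), (3,0), (3,4), (5,4)} (total capacity 29)

augment #1: 2→8→4 push 7
augment #2: 2→1→3→4 push 1
augment #3: 2→7→3→4 push 1
augment #4: 2→7→5→4 push 3
augment #5: 2→8→0→4 push 7
augment #6: 2→7→3→0→4 push 10
max flow = 29; residual-reachable set from 2 gives S-side
cut edges (S→T): {(2,8), (3,0), (3,4), (5,4)} total cap 29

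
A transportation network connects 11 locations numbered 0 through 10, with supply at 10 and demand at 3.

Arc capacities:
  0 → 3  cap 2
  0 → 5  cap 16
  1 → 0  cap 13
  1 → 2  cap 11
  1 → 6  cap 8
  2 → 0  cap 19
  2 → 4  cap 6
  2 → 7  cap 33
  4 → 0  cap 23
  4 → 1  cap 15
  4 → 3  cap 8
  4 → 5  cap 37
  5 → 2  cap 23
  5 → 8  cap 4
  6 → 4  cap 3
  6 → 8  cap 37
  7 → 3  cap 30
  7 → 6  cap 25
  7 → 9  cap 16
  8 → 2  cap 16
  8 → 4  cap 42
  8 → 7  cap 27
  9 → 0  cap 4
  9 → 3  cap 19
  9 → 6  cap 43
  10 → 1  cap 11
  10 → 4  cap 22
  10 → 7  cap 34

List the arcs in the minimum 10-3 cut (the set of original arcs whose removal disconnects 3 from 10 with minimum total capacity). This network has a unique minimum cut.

Min-cut arcs: {(0,3), (4,3), (7,3), (7,9)} (total capacity 56)

augment #1: 10→4→3 push 8
augment #2: 10→7→3 push 30
augment #3: 10→1→0→3 push 2
augment #4: 10→7→9→3 push 4
augment #5: 10→1→2→7→9→3 push 9
augment #6: 10→4→1→2→7→9→3 push 2
augment #7: 10→4→5→2→7→9→3 push 1
max flow = 56; residual-reachable set from 10 gives S-side
cut edges (S→T): {(0,3), (4,3), (7,3), (7,9)} total cap 56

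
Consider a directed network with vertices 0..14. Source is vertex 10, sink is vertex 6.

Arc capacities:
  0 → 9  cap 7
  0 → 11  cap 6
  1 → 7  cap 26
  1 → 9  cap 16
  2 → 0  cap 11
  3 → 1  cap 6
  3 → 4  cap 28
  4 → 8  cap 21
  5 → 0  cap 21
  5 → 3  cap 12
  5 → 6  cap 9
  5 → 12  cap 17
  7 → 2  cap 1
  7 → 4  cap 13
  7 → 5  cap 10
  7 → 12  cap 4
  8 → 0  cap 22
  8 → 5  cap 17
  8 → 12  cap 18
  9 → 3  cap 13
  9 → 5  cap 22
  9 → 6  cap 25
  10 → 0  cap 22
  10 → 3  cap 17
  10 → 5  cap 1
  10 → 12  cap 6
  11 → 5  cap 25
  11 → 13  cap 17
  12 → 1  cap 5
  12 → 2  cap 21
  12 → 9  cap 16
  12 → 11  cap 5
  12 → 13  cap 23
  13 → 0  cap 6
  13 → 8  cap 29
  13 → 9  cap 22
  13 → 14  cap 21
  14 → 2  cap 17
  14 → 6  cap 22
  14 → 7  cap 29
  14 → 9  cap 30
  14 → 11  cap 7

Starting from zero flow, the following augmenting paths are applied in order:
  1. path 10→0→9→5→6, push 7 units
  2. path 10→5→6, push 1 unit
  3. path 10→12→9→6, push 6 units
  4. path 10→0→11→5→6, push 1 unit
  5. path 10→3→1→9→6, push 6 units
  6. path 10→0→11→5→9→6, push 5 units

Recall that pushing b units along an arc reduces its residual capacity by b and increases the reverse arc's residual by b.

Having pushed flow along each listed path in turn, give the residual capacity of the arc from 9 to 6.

after path 1 (10→0→9→5→6, push 7): res(9,6)=25
after path 2 (10→5→6, push 1): res(9,6)=25
after path 3 (10→12→9→6, push 6): res(9,6)=19
after path 4 (10→0→11→5→6, push 1): res(9,6)=19
after path 5 (10→3→1→9→6, push 6): res(9,6)=13
after path 6 (10→0→11→5→9→6, push 5): res(9,6)=8

Residual capacity of (9,6): 8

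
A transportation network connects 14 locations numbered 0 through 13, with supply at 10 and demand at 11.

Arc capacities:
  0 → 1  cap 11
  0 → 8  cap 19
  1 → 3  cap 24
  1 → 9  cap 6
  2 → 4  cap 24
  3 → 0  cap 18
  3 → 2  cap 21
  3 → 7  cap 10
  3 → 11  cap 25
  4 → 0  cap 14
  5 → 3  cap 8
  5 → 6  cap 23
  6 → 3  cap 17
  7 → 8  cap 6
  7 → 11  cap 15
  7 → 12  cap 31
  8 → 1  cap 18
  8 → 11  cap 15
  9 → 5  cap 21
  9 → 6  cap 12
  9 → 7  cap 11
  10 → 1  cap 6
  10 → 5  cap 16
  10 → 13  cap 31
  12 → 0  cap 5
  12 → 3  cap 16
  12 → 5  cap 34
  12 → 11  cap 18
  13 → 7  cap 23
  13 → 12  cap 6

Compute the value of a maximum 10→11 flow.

augment #1: 10→1→3→11 bottleneck 6, total now 6
augment #2: 10→5→3→11 bottleneck 8, total now 14
augment #3: 10→13→7→11 bottleneck 15, total now 29
augment #4: 10→13→12→11 bottleneck 6, total now 35
augment #5: 10→5→6→3→11 bottleneck 8, total now 43
augment #6: 10→13→7→8→11 bottleneck 6, total now 49
augment #7: 10→13→7→12→11 bottleneck 2, total now 51

Maximum flow value: 51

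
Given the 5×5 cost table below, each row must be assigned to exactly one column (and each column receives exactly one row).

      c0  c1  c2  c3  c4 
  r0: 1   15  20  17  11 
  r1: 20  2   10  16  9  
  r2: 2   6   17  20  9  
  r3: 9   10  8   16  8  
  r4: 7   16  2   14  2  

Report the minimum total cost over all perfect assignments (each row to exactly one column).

Minimum assignment cost: 30

optimal assignment: row0→col0 (cost 1), row1→col1 (cost 2), row2→col4 (cost 9), row3→col3 (cost 16), row4→col2 (cost 2)
total = 1 + 2 + 9 + 16 + 2 = 30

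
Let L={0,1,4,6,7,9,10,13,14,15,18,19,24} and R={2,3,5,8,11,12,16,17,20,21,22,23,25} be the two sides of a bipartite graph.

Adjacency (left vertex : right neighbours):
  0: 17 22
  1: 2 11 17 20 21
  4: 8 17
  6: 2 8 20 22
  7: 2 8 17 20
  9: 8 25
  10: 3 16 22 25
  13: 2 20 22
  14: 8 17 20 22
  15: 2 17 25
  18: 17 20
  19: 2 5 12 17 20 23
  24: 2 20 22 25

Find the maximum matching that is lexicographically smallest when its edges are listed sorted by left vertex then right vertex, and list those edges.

Lex-smallest maximum matching: {(0,17), (1,11), (4,8), (6,2), (7,20), (9,25), (10,3), (13,22), (19,5)}

|M| = 9 (so the lex-smallest maximum matching has 9 edges)
process left vertices in ascending order; for each, take the smallest-labelled available neighbour that still permits 9 edges overall, or leave it unmatched if none does
lex-smallest matching: {0-17, 1-11, 4-8, 6-2, 7-20, 9-25, 10-3, 13-22, 19-5}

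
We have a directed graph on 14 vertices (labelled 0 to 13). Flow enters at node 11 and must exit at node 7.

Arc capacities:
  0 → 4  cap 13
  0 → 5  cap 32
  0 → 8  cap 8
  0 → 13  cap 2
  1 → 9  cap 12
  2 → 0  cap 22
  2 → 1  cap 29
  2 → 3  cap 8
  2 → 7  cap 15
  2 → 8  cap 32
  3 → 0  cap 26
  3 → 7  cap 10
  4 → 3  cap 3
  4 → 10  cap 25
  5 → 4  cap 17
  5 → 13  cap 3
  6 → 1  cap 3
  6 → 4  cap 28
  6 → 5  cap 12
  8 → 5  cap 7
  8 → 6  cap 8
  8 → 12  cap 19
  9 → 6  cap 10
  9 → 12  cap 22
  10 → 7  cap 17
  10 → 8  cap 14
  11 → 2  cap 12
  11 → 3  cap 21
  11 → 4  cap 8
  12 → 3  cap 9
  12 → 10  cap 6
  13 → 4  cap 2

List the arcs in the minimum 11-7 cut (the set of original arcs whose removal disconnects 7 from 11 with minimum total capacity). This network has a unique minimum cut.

augment #1: 11→2→7 push 12
augment #2: 11→3→7 push 10
augment #3: 11→4→10→7 push 8
augment #4: 11→3→0→4→10→7 push 9
max flow = 39; residual-reachable set from 11 gives S-side
cut edges (S→T): {(3,7), (10,7), (11,2)} total cap 39

Min-cut arcs: {(3,7), (10,7), (11,2)} (total capacity 39)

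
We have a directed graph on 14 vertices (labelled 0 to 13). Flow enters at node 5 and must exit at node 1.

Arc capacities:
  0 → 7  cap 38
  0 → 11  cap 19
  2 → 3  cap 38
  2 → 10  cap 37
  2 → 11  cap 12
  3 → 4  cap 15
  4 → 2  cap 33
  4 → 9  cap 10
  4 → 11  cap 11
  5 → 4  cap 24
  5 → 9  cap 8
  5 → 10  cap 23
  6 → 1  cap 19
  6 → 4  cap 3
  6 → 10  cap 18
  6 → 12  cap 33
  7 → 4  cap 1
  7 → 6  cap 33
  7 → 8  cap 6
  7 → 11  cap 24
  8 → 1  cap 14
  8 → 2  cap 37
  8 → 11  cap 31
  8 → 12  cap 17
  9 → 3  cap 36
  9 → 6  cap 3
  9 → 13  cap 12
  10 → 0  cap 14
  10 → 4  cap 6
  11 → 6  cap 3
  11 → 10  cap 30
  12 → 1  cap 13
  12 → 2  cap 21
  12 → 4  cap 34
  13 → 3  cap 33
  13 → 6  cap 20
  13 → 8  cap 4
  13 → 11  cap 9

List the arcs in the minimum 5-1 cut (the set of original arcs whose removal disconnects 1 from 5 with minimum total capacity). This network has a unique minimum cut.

Min-cut arcs: {(9,6), (9,13), (10,0), (11,6)} (total capacity 32)

augment #1: 5→9→6→1 push 3
augment #2: 5→4→11→6→1 push 3
augment #3: 5→9→13→6→1 push 5
augment #4: 5→4→9→13→6→1 push 7
augment #5: 5→10→0→7→6→1 push 1
augment #6: 5→10→0→7→8→1 push 6
augment #7: 5→10→0→7→6→12→1 push 7
max flow = 32; residual-reachable set from 5 gives S-side
cut edges (S→T): {(9,6), (9,13), (10,0), (11,6)} total cap 32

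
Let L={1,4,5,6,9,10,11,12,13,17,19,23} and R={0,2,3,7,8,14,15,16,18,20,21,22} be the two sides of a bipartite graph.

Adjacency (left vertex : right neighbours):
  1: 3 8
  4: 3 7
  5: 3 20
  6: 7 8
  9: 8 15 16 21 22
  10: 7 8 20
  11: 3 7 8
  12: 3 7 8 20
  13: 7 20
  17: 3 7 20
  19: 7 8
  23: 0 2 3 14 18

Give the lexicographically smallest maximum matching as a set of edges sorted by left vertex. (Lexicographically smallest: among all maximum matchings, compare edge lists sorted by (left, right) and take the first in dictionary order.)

|M| = 6 (so the lex-smallest maximum matching has 6 edges)
process left vertices in ascending order; for each, take the smallest-labelled available neighbour that still permits 6 edges overall, or leave it unmatched if none does
lex-smallest matching: {1-3, 4-7, 5-20, 6-8, 9-15, 23-0}

Lex-smallest maximum matching: {(1,3), (4,7), (5,20), (6,8), (9,15), (23,0)}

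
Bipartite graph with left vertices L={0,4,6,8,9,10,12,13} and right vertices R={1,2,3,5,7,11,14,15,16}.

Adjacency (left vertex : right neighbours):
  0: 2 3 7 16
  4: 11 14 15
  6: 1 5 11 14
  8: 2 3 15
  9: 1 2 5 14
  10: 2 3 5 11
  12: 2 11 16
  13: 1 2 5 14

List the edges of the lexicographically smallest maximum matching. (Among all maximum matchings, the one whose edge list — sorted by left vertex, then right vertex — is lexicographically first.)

|M| = 8 (so the lex-smallest maximum matching has 8 edges)
process left vertices in ascending order; for each, take the smallest-labelled available neighbour that still permits 8 edges overall, or leave it unmatched if none does
lex-smallest matching: {0-2, 4-11, 6-1, 8-15, 9-5, 10-3, 12-16, 13-14}

Lex-smallest maximum matching: {(0,2), (4,11), (6,1), (8,15), (9,5), (10,3), (12,16), (13,14)}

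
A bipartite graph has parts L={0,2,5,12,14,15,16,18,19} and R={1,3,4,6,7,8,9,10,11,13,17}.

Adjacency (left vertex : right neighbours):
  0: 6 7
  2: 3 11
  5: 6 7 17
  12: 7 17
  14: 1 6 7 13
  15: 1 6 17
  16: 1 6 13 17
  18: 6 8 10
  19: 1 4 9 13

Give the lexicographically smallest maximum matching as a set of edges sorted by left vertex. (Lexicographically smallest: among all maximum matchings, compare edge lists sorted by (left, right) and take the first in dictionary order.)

|M| = 8 (so the lex-smallest maximum matching has 8 edges)
process left vertices in ascending order; for each, take the smallest-labelled available neighbour that still permits 8 edges overall, or leave it unmatched if none does
lex-smallest matching: {0-6, 2-3, 5-7, 12-17, 14-1, 16-13, 18-8, 19-4}

Lex-smallest maximum matching: {(0,6), (2,3), (5,7), (12,17), (14,1), (16,13), (18,8), (19,4)}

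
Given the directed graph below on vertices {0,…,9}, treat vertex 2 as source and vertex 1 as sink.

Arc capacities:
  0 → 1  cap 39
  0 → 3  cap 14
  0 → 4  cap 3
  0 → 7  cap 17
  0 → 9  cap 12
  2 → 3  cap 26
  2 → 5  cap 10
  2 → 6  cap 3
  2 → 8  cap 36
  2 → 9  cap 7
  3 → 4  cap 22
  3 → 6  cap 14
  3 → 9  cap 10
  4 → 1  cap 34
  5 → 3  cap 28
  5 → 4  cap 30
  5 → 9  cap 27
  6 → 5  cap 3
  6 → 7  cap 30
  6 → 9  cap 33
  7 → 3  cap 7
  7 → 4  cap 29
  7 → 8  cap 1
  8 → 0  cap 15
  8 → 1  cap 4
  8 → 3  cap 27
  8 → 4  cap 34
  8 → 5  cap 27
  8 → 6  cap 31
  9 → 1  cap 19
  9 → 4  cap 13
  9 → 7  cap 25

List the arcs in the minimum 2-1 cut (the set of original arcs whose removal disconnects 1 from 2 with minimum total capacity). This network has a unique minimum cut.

augment #1: 2→8→1 push 4
augment #2: 2→9→1 push 7
augment #3: 2→3→4→1 push 22
augment #4: 2→3→9→1 push 4
augment #5: 2→5→4→1 push 10
augment #6: 2→6→9→1 push 3
augment #7: 2→8→0→1 push 15
augment #8: 2→8→4→1 push 2
augment #9: 2→8→3→9→1 push 5
max flow = 72; residual-reachable set from 2 gives S-side
cut edges (S→T): {(4,1), (8,0), (8,1), (9,1)} total cap 72

Min-cut arcs: {(4,1), (8,0), (8,1), (9,1)} (total capacity 72)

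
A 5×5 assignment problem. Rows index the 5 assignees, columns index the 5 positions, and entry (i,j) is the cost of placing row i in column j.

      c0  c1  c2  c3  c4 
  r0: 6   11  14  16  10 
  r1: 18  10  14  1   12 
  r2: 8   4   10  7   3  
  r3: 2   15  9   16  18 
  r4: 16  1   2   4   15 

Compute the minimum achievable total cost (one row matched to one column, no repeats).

Minimum assignment cost: 19

one of 2 optimal assignments: row0→col1 (cost 11), row1→col3 (cost 1), row2→col4 (cost 3), row3→col0 (cost 2), row4→col2 (cost 2)
total = 11 + 1 + 3 + 2 + 2 = 19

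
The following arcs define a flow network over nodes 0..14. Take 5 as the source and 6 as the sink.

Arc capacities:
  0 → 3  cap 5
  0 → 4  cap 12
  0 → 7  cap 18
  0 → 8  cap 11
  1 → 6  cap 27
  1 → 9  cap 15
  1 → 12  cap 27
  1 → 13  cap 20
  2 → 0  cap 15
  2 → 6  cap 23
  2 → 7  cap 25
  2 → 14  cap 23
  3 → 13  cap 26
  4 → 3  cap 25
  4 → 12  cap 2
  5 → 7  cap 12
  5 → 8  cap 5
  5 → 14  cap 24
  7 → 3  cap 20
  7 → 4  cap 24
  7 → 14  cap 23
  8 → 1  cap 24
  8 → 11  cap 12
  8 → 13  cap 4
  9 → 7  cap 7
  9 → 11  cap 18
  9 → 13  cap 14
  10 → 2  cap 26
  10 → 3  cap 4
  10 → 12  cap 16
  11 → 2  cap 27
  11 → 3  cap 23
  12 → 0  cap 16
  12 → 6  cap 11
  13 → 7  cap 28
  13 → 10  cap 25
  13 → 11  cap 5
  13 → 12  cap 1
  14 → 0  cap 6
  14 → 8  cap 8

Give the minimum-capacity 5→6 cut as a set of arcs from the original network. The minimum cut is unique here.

augment #1: 5→8→1→6 push 5
augment #2: 5→7→4→12→6 push 2
augment #3: 5→14→8→1→6 push 8
augment #4: 5→7→3→13→12→6 push 1
augment #5: 5→14→0→8→1→6 push 6
augment #6: 5→7→3→13→10→2→6 push 9
max flow = 31; residual-reachable set from 5 gives S-side
cut edges (S→T): {(5,7), (5,8), (14,0), (14,8)} total cap 31

Min-cut arcs: {(5,7), (5,8), (14,0), (14,8)} (total capacity 31)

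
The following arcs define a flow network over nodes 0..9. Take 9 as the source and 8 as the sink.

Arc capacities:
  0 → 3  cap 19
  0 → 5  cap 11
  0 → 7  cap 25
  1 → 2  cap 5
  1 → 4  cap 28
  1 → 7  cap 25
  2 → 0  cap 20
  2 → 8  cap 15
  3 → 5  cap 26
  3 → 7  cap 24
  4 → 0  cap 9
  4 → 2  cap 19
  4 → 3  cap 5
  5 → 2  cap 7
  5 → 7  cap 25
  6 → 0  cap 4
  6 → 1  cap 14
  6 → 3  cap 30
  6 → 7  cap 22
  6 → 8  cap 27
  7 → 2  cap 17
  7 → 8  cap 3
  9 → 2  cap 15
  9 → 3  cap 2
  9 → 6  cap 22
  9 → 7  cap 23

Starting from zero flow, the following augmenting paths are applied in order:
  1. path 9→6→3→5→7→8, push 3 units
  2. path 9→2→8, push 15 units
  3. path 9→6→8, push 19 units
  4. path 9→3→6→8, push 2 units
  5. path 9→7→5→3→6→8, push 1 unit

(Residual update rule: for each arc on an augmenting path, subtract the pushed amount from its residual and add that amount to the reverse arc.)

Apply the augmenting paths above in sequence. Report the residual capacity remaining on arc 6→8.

after path 1 (9→6→3→5→7→8, push 3): res(6,8)=27
after path 2 (9→2→8, push 15): res(6,8)=27
after path 3 (9→6→8, push 19): res(6,8)=8
after path 4 (9→3→6→8, push 2): res(6,8)=6
after path 5 (9→7→5→3→6→8, push 1): res(6,8)=5

Residual capacity of (6,8): 5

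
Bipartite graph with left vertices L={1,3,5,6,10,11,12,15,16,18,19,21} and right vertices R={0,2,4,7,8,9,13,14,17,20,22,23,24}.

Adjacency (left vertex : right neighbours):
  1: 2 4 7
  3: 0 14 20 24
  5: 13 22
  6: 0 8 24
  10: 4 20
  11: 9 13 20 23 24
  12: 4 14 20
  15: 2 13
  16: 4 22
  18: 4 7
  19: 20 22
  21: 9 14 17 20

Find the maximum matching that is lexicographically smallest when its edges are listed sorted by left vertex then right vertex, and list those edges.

Lex-smallest maximum matching: {(1,2), (3,0), (5,13), (6,8), (10,4), (11,9), (12,14), (16,22), (18,7), (19,20), (21,17)}

|M| = 11 (so the lex-smallest maximum matching has 11 edges)
process left vertices in ascending order; for each, take the smallest-labelled available neighbour that still permits 11 edges overall, or leave it unmatched if none does
lex-smallest matching: {1-2, 3-0, 5-13, 6-8, 10-4, 11-9, 12-14, 16-22, 18-7, 19-20, 21-17}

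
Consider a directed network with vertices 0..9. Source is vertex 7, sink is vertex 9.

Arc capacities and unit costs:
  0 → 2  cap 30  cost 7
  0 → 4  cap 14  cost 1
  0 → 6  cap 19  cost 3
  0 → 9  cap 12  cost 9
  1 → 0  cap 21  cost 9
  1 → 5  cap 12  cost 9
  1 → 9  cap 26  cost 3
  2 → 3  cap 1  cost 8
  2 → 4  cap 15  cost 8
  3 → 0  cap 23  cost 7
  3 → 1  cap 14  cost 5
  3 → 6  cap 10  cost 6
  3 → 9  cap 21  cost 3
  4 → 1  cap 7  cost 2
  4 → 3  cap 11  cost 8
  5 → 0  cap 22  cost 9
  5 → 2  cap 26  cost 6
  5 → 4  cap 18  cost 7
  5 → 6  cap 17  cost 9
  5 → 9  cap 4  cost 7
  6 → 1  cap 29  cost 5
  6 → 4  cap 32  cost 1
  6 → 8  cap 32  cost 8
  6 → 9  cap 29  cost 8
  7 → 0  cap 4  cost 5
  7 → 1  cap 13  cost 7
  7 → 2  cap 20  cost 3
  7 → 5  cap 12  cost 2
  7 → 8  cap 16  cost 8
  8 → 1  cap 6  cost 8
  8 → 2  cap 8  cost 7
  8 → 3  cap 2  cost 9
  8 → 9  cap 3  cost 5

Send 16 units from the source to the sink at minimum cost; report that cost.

shortest-cost path #1: 7→5→9 push 4 @ unit cost 9 (adds 36)
shortest-cost path #2: 7→1→9 push 12 @ unit cost 10 (adds 120)
total cost = 156

Minimum cost for 16 units: 156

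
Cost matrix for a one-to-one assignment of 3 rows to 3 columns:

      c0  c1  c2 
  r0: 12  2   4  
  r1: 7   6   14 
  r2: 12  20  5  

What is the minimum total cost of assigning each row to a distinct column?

Minimum assignment cost: 14

optimal assignment: row0→col1 (cost 2), row1→col0 (cost 7), row2→col2 (cost 5)
total = 2 + 7 + 5 = 14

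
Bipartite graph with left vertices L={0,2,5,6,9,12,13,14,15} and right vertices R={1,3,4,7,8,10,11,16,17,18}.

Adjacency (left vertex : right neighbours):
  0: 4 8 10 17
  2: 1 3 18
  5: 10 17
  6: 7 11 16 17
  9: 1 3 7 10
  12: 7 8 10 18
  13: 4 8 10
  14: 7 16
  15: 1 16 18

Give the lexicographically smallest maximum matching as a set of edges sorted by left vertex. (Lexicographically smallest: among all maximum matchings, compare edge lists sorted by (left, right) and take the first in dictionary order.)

Lex-smallest maximum matching: {(0,4), (2,1), (5,10), (6,11), (9,3), (12,7), (13,8), (14,16), (15,18)}

|M| = 9 (so the lex-smallest maximum matching has 9 edges)
process left vertices in ascending order; for each, take the smallest-labelled available neighbour that still permits 9 edges overall, or leave it unmatched if none does
lex-smallest matching: {0-4, 2-1, 5-10, 6-11, 9-3, 12-7, 13-8, 14-16, 15-18}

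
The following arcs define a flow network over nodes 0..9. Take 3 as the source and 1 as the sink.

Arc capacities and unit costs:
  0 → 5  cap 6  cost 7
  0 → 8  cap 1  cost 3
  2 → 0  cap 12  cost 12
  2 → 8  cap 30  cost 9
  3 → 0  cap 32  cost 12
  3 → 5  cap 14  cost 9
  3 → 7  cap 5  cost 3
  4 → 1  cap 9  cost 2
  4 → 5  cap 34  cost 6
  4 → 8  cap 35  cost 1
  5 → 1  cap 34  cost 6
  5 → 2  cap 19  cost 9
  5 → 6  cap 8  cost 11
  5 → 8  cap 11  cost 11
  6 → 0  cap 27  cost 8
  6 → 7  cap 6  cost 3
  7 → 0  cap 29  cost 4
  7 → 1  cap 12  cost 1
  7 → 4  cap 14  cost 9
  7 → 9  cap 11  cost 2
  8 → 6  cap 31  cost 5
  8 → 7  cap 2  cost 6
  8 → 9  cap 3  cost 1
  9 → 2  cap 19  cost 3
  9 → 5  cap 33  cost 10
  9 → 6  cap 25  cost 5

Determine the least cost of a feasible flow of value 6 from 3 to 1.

Minimum cost for 6 units: 35

shortest-cost path #1: 3→7→1 push 5 @ unit cost 4 (adds 20)
shortest-cost path #2: 3→5→1 push 1 @ unit cost 15 (adds 15)
total cost = 35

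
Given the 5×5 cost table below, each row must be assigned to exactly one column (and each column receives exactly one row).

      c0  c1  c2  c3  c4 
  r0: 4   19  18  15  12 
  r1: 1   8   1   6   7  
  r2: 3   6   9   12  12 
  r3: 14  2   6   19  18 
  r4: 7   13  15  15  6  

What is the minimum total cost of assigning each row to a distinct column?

Minimum assignment cost: 25

optimal assignment: row0→col0 (cost 4), row1→col2 (cost 1), row2→col3 (cost 12), row3→col1 (cost 2), row4→col4 (cost 6)
total = 4 + 1 + 12 + 2 + 6 = 25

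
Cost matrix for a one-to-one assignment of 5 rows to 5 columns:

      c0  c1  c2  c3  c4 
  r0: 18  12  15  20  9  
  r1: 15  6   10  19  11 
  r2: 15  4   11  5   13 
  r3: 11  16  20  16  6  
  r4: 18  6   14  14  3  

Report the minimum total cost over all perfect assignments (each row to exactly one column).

Minimum assignment cost: 40

optimal assignment: row0→col2 (cost 15), row1→col1 (cost 6), row2→col3 (cost 5), row3→col0 (cost 11), row4→col4 (cost 3)
total = 15 + 6 + 5 + 11 + 3 = 40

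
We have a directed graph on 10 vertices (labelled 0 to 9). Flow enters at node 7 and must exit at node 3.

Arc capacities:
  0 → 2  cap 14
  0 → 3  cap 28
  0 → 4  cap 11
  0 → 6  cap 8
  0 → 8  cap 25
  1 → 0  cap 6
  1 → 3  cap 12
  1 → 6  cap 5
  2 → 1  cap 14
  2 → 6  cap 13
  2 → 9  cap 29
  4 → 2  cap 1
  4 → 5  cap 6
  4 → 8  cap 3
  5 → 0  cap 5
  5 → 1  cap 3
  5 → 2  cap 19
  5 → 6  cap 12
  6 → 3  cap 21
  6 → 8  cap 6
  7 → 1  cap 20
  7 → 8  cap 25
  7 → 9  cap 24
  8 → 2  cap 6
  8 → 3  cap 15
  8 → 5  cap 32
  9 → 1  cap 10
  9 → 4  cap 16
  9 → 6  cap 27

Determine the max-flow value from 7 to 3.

Maximum flow value: 59

augment #1: 7→1→3 bottleneck 12, total now 12
augment #2: 7→8→3 bottleneck 15, total now 27
augment #3: 7→1→0→3 bottleneck 6, total now 33
augment #4: 7→1→6→3 bottleneck 2, total now 35
augment #5: 7→9→6→3 bottleneck 19, total now 54
augment #6: 7→8→5→0→3 bottleneck 5, total now 59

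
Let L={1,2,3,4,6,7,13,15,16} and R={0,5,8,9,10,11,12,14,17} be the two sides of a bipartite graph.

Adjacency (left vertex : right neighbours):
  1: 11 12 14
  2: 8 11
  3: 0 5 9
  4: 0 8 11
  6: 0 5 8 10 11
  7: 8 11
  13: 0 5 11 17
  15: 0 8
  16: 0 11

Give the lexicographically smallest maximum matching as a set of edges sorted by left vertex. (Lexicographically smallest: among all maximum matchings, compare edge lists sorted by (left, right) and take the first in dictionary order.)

|M| = 7 (so the lex-smallest maximum matching has 7 edges)
process left vertices in ascending order; for each, take the smallest-labelled available neighbour that still permits 7 edges overall, or leave it unmatched if none does
lex-smallest matching: {1-12, 2-8, 3-5, 4-0, 6-10, 7-11, 13-17}

Lex-smallest maximum matching: {(1,12), (2,8), (3,5), (4,0), (6,10), (7,11), (13,17)}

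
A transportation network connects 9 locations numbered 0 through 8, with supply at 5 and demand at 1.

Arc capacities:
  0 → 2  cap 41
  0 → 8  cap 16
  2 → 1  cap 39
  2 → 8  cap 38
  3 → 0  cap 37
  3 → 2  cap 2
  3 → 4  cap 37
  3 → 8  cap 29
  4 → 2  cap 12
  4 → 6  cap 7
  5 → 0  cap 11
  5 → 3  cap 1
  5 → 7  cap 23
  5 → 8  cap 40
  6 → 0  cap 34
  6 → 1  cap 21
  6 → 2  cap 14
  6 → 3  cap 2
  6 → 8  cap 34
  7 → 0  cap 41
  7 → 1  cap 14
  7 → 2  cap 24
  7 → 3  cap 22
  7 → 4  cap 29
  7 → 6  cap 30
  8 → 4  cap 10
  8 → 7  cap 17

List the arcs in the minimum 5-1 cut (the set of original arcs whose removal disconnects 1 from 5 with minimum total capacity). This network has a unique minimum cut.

augment #1: 5→7→1 push 14
augment #2: 5→0→2→1 push 11
augment #3: 5→3→2→1 push 1
augment #4: 5→7→2→1 push 9
augment #5: 5→8→4→2→1 push 10
augment #6: 5→8→7→2→1 push 8
augment #7: 5→8→7→6→1 push 9
max flow = 62; residual-reachable set from 5 gives S-side
cut edges (S→T): {(5,0), (5,3), (5,7), (8,4), (8,7)} total cap 62

Min-cut arcs: {(5,0), (5,3), (5,7), (8,4), (8,7)} (total capacity 62)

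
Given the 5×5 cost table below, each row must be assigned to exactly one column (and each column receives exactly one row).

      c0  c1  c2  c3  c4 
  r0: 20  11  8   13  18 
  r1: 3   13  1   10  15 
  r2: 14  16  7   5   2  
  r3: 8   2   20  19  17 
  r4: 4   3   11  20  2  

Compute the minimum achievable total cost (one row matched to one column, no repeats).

optimal assignment: row0→col2 (cost 8), row1→col0 (cost 3), row2→col3 (cost 5), row3→col1 (cost 2), row4→col4 (cost 2)
total = 8 + 3 + 5 + 2 + 2 = 20

Minimum assignment cost: 20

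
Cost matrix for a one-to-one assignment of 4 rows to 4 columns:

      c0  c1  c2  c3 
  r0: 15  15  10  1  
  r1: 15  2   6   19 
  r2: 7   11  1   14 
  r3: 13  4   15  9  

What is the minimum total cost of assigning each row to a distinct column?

Minimum assignment cost: 17

optimal assignment: row0→col3 (cost 1), row1→col1 (cost 2), row2→col2 (cost 1), row3→col0 (cost 13)
total = 1 + 2 + 1 + 13 = 17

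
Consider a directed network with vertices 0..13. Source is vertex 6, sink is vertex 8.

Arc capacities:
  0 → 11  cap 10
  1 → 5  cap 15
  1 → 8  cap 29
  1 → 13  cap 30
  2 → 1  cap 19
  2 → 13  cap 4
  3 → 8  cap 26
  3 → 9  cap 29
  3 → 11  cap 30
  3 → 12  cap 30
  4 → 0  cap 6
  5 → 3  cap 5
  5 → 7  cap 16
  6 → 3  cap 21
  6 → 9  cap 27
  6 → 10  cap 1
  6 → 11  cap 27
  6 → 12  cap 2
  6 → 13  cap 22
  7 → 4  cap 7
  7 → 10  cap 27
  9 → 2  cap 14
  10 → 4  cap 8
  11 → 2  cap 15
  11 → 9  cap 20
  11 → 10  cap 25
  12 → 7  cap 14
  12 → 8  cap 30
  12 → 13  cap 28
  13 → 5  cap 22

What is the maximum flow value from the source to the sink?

augment #1: 6→3→8 bottleneck 21, total now 21
augment #2: 6→12→8 bottleneck 2, total now 23
augment #3: 6→9→2→1→8 bottleneck 14, total now 37
augment #4: 6→11→2→1→8 bottleneck 5, total now 42
augment #5: 6→13→5→3→8 bottleneck 5, total now 47

Maximum flow value: 47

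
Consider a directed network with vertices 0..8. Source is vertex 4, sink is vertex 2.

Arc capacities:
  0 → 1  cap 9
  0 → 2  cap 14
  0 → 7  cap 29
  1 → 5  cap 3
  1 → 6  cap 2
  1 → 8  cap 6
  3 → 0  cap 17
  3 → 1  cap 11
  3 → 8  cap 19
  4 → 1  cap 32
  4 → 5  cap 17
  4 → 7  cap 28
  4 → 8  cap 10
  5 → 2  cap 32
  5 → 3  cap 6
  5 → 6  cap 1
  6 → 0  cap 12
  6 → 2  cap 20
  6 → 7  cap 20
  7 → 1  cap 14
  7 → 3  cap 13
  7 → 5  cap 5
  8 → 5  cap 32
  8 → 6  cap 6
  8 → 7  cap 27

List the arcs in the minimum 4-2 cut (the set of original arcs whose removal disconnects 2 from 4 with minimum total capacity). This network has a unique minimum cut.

Min-cut arcs: {(0,2), (1,6), (5,2), (5,6), (8,6)} (total capacity 55)

augment #1: 4→5→2 push 17
augment #2: 4→1→5→2 push 3
augment #3: 4→1→6→2 push 2
augment #4: 4→7→5→2 push 5
augment #5: 4→8→5→2 push 7
augment #6: 4→8→6→2 push 3
augment #7: 4→1→8→6→2 push 3
augment #8: 4→7→3→0→2 push 13
augment #9: 4→1→8→5→6→2 push 1
augment #10: 4→1→8→5→3→0→2 push 1
max flow = 55; residual-reachable set from 4 gives S-side
cut edges (S→T): {(0,2), (1,6), (5,2), (5,6), (8,6)} total cap 55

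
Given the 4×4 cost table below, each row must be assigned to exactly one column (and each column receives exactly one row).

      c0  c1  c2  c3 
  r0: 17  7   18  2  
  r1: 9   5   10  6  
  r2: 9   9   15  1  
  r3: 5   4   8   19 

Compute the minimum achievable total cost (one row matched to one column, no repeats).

Minimum assignment cost: 23

optimal assignment: row0→col1 (cost 7), row1→col2 (cost 10), row2→col3 (cost 1), row3→col0 (cost 5)
total = 7 + 10 + 1 + 5 = 23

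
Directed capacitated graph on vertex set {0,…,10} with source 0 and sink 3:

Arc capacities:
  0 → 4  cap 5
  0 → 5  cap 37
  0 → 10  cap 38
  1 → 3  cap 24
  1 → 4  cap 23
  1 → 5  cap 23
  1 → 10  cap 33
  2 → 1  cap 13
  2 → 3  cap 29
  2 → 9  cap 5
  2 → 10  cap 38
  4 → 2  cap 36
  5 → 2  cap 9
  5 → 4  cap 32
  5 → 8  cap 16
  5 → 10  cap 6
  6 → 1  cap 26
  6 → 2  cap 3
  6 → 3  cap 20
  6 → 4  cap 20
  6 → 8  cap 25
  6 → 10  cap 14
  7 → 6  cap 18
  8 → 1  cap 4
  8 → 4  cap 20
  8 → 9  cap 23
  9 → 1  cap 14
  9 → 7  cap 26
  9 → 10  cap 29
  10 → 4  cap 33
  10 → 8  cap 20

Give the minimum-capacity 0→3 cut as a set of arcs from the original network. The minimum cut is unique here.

augment #1: 0→4→2→3 push 5
augment #2: 0→5→2→3 push 9
augment #3: 0→5→4→2→3 push 15
augment #4: 0→5→8→1→3 push 4
augment #5: 0→5→4→2→1→3 push 9
augment #6: 0→10→4→2→1→3 push 4
augment #7: 0→10→8→9→1→3 push 7
augment #8: 0→10→8→9→7→6→3 push 13
augment #9: 0→10→4→2→9→7→6→3 push 3
augment #10: 0→10→4→5→8→9→7→6→3 push 2
max flow = 71; residual-reachable set from 0 gives S-side
cut edges (S→T): {(1,3), (2,3), (7,6)} total cap 71

Min-cut arcs: {(1,3), (2,3), (7,6)} (total capacity 71)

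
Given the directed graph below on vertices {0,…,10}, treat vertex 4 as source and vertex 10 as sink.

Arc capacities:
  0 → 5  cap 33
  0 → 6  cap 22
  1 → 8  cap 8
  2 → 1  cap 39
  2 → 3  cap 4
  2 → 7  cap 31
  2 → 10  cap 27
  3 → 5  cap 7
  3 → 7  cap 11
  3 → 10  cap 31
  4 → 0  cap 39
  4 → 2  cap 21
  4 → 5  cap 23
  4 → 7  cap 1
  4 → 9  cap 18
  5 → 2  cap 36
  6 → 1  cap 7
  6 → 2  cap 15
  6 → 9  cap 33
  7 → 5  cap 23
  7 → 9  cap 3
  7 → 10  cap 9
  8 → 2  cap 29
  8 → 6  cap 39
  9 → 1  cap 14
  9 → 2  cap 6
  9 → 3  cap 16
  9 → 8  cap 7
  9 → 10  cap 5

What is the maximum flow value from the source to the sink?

augment #1: 4→2→10 bottleneck 21, total now 21
augment #2: 4→7→10 bottleneck 1, total now 22
augment #3: 4→9→10 bottleneck 5, total now 27
augment #4: 4→5→2→10 bottleneck 6, total now 33
augment #5: 4→9→3→10 bottleneck 13, total now 46
augment #6: 4→5→2→3→10 bottleneck 4, total now 50
augment #7: 4→5→2→7→10 bottleneck 8, total now 58
augment #8: 4→0→6→9→3→10 bottleneck 3, total now 61

Maximum flow value: 61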